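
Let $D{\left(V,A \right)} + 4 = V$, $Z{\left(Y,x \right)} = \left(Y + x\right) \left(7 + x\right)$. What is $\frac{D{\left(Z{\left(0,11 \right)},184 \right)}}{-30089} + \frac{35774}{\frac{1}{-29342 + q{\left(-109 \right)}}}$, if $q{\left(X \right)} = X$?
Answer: $- \frac{31701170846780}{30089} \approx -1.0536 \cdot 10^{9}$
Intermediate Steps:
$Z{\left(Y,x \right)} = \left(7 + x\right) \left(Y + x\right)$
$D{\left(V,A \right)} = -4 + V$
$\frac{D{\left(Z{\left(0,11 \right)},184 \right)}}{-30089} + \frac{35774}{\frac{1}{-29342 + q{\left(-109 \right)}}} = \frac{-4 + \left(11^{2} + 7 \cdot 0 + 7 \cdot 11 + 0 \cdot 11\right)}{-30089} + \frac{35774}{\frac{1}{-29342 - 109}} = \left(-4 + \left(121 + 0 + 77 + 0\right)\right) \left(- \frac{1}{30089}\right) + \frac{35774}{\frac{1}{-29451}} = \left(-4 + 198\right) \left(- \frac{1}{30089}\right) + \frac{35774}{- \frac{1}{29451}} = 194 \left(- \frac{1}{30089}\right) + 35774 \left(-29451\right) = - \frac{194}{30089} - 1053580074 = - \frac{31701170846780}{30089}$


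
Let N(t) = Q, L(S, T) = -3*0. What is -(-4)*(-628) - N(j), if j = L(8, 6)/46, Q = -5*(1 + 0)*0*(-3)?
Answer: -2512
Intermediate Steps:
L(S, T) = 0
Q = 0 (Q = -5*0*(-3) = 0*(-3) = 0)
j = 0 (j = 0/46 = 0*(1/46) = 0)
N(t) = 0
-(-4)*(-628) - N(j) = -(-4)*(-628) - 1*0 = -1*2512 + 0 = -2512 + 0 = -2512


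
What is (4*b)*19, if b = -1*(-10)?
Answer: 760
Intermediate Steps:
b = 10
(4*b)*19 = (4*10)*19 = 40*19 = 760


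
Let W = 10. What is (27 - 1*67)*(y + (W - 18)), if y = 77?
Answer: -2760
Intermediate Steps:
(27 - 1*67)*(y + (W - 18)) = (27 - 1*67)*(77 + (10 - 18)) = (27 - 67)*(77 - 8) = -40*69 = -2760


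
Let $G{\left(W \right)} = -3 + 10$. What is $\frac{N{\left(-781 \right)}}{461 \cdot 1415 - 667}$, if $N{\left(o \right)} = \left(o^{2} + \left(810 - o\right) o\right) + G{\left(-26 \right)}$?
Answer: $- \frac{632603}{651648} \approx -0.97077$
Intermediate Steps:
$G{\left(W \right)} = 7$
$N{\left(o \right)} = 7 + o^{2} + o \left(810 - o\right)$ ($N{\left(o \right)} = \left(o^{2} + \left(810 - o\right) o\right) + 7 = \left(o^{2} + o \left(810 - o\right)\right) + 7 = 7 + o^{2} + o \left(810 - o\right)$)
$\frac{N{\left(-781 \right)}}{461 \cdot 1415 - 667} = \frac{7 + 810 \left(-781\right)}{461 \cdot 1415 - 667} = \frac{7 - 632610}{652315 - 667} = - \frac{632603}{651648}$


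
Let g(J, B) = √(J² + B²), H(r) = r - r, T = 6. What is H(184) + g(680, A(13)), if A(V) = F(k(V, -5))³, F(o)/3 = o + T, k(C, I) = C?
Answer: √34296909649 ≈ 1.8519e+5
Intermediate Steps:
H(r) = 0
F(o) = 18 + 3*o (F(o) = 3*(o + 6) = 3*(6 + o) = 18 + 3*o)
A(V) = (18 + 3*V)³
g(J, B) = √(B² + J²)
H(184) + g(680, A(13)) = 0 + √((27*(6 + 13)³)² + 680²) = 0 + √((27*19³)² + 462400) = 0 + √((27*6859)² + 462400) = 0 + √(185193² + 462400) = 0 + √(34296447249 + 462400) = 0 + √34296909649 = √34296909649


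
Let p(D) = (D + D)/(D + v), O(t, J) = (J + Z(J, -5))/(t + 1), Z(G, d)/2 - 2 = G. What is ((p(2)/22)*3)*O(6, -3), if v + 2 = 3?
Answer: -10/77 ≈ -0.12987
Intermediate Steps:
v = 1 (v = -2 + 3 = 1)
Z(G, d) = 4 + 2*G
O(t, J) = (4 + 3*J)/(1 + t) (O(t, J) = (J + (4 + 2*J))/(t + 1) = (4 + 3*J)/(1 + t))
p(D) = 2*D/(1 + D) (p(D) = (D + D)/(D + 1) = (2*D)/(1 + D) = 2*D/(1 + D))
((p(2)/22)*3)*O(6, -3) = (((2*2/(1 + 2))/22)*3)*((4 + 3*(-3))/(1 + 6)) = (((2*2/3)*(1/22))*3)*((4 - 9)/7) = (((2*2*(⅓))*(1/22))*3)*((⅐)*(-5)) = (((4/3)*(1/22))*3)*(-5/7) = ((2/33)*3)*(-5/7) = (2/11)*(-5/7) = -10/77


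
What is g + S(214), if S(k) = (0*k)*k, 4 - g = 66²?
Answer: -4352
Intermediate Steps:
g = -4352 (g = 4 - 1*66² = 4 - 1*4356 = 4 - 4356 = -4352)
S(k) = 0 (S(k) = 0*k = 0)
g + S(214) = -4352 + 0 = -4352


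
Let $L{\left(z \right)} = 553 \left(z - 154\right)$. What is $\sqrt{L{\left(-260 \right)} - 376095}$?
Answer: $i \sqrt{605037} \approx 777.84 i$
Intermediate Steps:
$L{\left(z \right)} = -85162 + 553 z$ ($L{\left(z \right)} = 553 \left(-154 + z\right) = -85162 + 553 z$)
$\sqrt{L{\left(-260 \right)} - 376095} = \sqrt{\left(-85162 + 553 \left(-260\right)\right) - 376095} = \sqrt{\left(-85162 - 143780\right) - 376095} = \sqrt{-228942 - 376095} = \sqrt{-605037} = i \sqrt{605037}$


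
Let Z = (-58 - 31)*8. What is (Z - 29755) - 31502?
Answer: -61969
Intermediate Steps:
Z = -712 (Z = -89*8 = -712)
(Z - 29755) - 31502 = (-712 - 29755) - 31502 = -30467 - 31502 = -61969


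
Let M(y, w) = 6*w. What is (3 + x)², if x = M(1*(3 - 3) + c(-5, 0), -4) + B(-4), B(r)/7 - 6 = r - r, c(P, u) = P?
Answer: 441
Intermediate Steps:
B(r) = 42 (B(r) = 42 + 7*(r - r) = 42 + 7*0 = 42 + 0 = 42)
x = 18 (x = 6*(-4) + 42 = -24 + 42 = 18)
(3 + x)² = (3 + 18)² = 21² = 441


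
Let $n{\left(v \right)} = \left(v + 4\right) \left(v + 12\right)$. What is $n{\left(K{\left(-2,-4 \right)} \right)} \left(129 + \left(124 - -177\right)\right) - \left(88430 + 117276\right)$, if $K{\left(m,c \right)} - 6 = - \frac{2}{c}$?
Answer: $- \frac{244357}{2} \approx -1.2218 \cdot 10^{5}$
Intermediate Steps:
$K{\left(m,c \right)} = 6 - \frac{2}{c}$
$n{\left(v \right)} = \left(4 + v\right) \left(12 + v\right)$
$n{\left(K{\left(-2,-4 \right)} \right)} \left(129 + \left(124 - -177\right)\right) - \left(88430 + 117276\right) = \left(48 + \left(6 - \frac{2}{-4}\right)^{2} + 16 \left(6 - \frac{2}{-4}\right)\right) \left(129 + \left(124 - -177\right)\right) - \left(88430 + 117276\right) = \left(48 + \left(6 - - \frac{1}{2}\right)^{2} + 16 \left(6 - - \frac{1}{2}\right)\right) \left(129 + \left(124 + 177\right)\right) - 205706 = \left(48 + \left(6 + \frac{1}{2}\right)^{2} + 16 \left(6 + \frac{1}{2}\right)\right) \left(129 + 301\right) - 205706 = \left(48 + \left(\frac{13}{2}\right)^{2} + 16 \cdot \frac{13}{2}\right) 430 - 205706 = \left(48 + \frac{169}{4} + 104\right) 430 - 205706 = \frac{777}{4} \cdot 430 - 205706 = \frac{167055}{2} - 205706 = - \frac{244357}{2}$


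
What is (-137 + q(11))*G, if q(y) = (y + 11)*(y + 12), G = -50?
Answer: -18450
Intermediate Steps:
q(y) = (11 + y)*(12 + y)
(-137 + q(11))*G = (-137 + (132 + 11**2 + 23*11))*(-50) = (-137 + (132 + 121 + 253))*(-50) = (-137 + 506)*(-50) = 369*(-50) = -18450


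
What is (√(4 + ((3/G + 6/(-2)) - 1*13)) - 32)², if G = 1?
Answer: 1015 - 192*I ≈ 1015.0 - 192.0*I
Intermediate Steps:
(√(4 + ((3/G + 6/(-2)) - 1*13)) - 32)² = (√(4 + ((3/1 + 6/(-2)) - 1*13)) - 32)² = (√(4 + ((3*1 + 6*(-½)) - 13)) - 32)² = (√(4 + ((3 - 3) - 13)) - 32)² = (√(4 + (0 - 13)) - 32)² = (√(4 - 13) - 32)² = (√(-9) - 32)² = (3*I - 32)² = (-32 + 3*I)²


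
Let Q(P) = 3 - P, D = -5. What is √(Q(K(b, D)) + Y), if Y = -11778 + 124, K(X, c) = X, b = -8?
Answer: I*√11643 ≈ 107.9*I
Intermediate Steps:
Y = -11654
√(Q(K(b, D)) + Y) = √((3 - 1*(-8)) - 11654) = √((3 + 8) - 11654) = √(11 - 11654) = √(-11643) = I*√11643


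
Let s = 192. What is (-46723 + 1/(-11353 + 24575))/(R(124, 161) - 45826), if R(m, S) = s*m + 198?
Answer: 123554301/57700808 ≈ 2.1413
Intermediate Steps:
R(m, S) = 198 + 192*m (R(m, S) = 192*m + 198 = 198 + 192*m)
(-46723 + 1/(-11353 + 24575))/(R(124, 161) - 45826) = (-46723 + 1/(-11353 + 24575))/((198 + 192*124) - 45826) = (-46723 + 1/13222)/((198 + 23808) - 45826) = (-46723 + 1/13222)/(24006 - 45826) = -617771505/13222/(-21820) = -617771505/13222*(-1/21820) = 123554301/57700808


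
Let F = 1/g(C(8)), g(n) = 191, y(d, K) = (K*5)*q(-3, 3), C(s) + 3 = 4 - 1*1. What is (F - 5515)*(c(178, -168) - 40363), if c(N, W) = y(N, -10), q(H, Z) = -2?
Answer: 42411594732/191 ≈ 2.2205e+8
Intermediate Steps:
C(s) = 0 (C(s) = -3 + (4 - 1*1) = -3 + (4 - 1) = -3 + 3 = 0)
y(d, K) = -10*K (y(d, K) = (K*5)*(-2) = (5*K)*(-2) = -10*K)
F = 1/191 ≈ 0.0052356
c(N, W) = 100 (c(N, W) = -10*(-10) = 100)
(F - 5515)*(c(178, -168) - 40363) = (1/191 - 5515)*(100 - 40363) = -1053364/191*(-40263) = 42411594732/191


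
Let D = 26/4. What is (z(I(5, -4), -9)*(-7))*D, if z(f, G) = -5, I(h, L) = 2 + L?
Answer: 455/2 ≈ 227.50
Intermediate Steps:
D = 13/2 (D = 26*(¼) = 13/2 ≈ 6.5000)
(z(I(5, -4), -9)*(-7))*D = -5*(-7)*(13/2) = 35*(13/2) = 455/2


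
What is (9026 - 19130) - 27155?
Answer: -37259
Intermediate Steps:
(9026 - 19130) - 27155 = -10104 - 27155 = -37259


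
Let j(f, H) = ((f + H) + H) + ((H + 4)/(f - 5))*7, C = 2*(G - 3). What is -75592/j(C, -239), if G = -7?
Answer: 377960/2161 ≈ 174.90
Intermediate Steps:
C = -20 (C = 2*(-7 - 3) = 2*(-10) = -20)
j(f, H) = f + 2*H + 7*(4 + H)/(-5 + f) (j(f, H) = ((H + f) + H) + ((4 + H)/(-5 + f))*7 = (f + 2*H) + ((4 + H)/(-5 + f))*7 = (f + 2*H) + 7*(4 + H)/(-5 + f) = f + 2*H + 7*(4 + H)/(-5 + f))
-75592/j(C, -239) = -75592*(-5 - 20)/(28 + (-20)² - 5*(-20) - 3*(-239) + 2*(-239)*(-20)) = -75592*(-25/(28 + 400 + 100 + 717 + 9560)) = -75592/((-1/25*10805)) = -75592/(-2161/5) = -75592*(-5/2161) = 377960/2161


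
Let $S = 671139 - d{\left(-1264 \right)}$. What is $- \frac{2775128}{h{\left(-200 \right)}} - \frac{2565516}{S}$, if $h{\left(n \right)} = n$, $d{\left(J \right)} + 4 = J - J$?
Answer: $\frac{232749328513}{16778575} \approx 13872.0$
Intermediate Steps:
$d{\left(J \right)} = -4$ ($d{\left(J \right)} = -4 + \left(J - J\right) = -4 + 0 = -4$)
$S = 671143$ ($S = 671139 - -4 = 671139 + 4 = 671143$)
$- \frac{2775128}{h{\left(-200 \right)}} - \frac{2565516}{S} = - \frac{2775128}{-200} - \frac{2565516}{671143} = \left(-2775128\right) \left(- \frac{1}{200}\right) - \frac{2565516}{671143} = \frac{346891}{25} - \frac{2565516}{671143} = \frac{232749328513}{16778575}$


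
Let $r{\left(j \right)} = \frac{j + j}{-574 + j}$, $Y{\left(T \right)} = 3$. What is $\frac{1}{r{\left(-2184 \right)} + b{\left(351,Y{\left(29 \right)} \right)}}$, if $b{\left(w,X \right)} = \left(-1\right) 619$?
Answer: $- \frac{197}{121631} \approx -0.0016197$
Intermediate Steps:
$b{\left(w,X \right)} = -619$
$r{\left(j \right)} = \frac{2 j}{-574 + j}$
$\frac{1}{r{\left(-2184 \right)} + b{\left(351,Y{\left(29 \right)} \right)}} = \frac{1}{2 \left(-2184\right) \frac{1}{-574 - 2184} - 619} = \frac{1}{2 \left(-2184\right) \frac{1}{-2758} - 619} = \frac{1}{2 \left(-2184\right) \left(- \frac{1}{2758}\right) - 619} = \frac{1}{\frac{312}{197} - 619} = \frac{1}{- \frac{121631}{197}} = - \frac{197}{121631}$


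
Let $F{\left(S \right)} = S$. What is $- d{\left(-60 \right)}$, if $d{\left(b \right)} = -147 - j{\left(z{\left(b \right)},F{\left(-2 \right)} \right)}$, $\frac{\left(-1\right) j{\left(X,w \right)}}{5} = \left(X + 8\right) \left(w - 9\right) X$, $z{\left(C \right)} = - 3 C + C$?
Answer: $844947$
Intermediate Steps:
$z{\left(C \right)} = - 2 C$
$j{\left(X,w \right)} = - 5 X \left(-9 + w\right) \left(8 + X\right)$ ($j{\left(X,w \right)} = - 5 \left(X + 8\right) \left(w - 9\right) X = - 5 \left(8 + X\right) \left(-9 + w\right) X = - 5 \left(-9 + w\right) \left(8 + X\right) X = - 5 X \left(-9 + w\right) \left(8 + X\right)$)
$d{\left(b \right)} = -147 + 10 b \left(88 - 22 b\right)$ ($d{\left(b \right)} = -147 - 5 \left(- 2 b\right) \left(72 - -16 + 9 \left(- 2 b\right) - - 2 b \left(-2\right)\right) = -147 - 5 \left(- 2 b\right) \left(72 + 16 - 18 b - 4 b\right) = -147 - 5 \left(- 2 b\right) \left(88 - 22 b\right) = -147 - - 10 b \left(88 - 22 b\right) = -147 + 10 b \left(88 - 22 b\right)$)
$- d{\left(-60 \right)} = - (-147 - - 13200 \left(-4 - 60\right)) = - (-147 - \left(-13200\right) \left(-64\right)) = - (-147 - 844800) = \left(-1\right) \left(-844947\right) = 844947$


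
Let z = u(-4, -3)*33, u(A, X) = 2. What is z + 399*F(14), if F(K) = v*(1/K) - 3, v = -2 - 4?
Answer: -1302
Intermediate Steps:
v = -6
F(K) = -3 - 6/K (F(K) = -6/K - 3 = -3 - 6/K)
z = 66 (z = 2*33 = 66)
z + 399*F(14) = 66 + 399*(-3 - 6/14) = 66 + 399*(-3 - 6*1/14) = 66 + 399*(-3 - 3/7) = 66 + 399*(-24/7) = 66 - 1368 = -1302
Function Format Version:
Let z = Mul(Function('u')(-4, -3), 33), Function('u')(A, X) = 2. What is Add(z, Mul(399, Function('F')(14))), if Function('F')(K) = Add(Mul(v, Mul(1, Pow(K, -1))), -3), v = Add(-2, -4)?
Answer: -1302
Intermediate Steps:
v = -6
Function('F')(K) = Add(-3, Mul(-6, Pow(K, -1))) (Function('F')(K) = Add(Mul(-6, Mul(1, Pow(K, -1))), -3) = Add(Mul(-6, Pow(K, -1)), -3) = Add(-3, Mul(-6, Pow(K, -1))))
z = 66 (z = Mul(2, 33) = 66)
Add(z, Mul(399, Function('F')(14))) = Add(66, Mul(399, Add(-3, Mul(-6, Pow(14, -1))))) = Add(66, Mul(399, Add(-3, Mul(-6, Rational(1, 14))))) = Add(66, Mul(399, Add(-3, Rational(-3, 7)))) = Add(66, Mul(399, Rational(-24, 7))) = Add(66, -1368) = -1302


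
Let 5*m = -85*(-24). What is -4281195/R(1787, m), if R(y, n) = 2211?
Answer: -1427065/737 ≈ -1936.3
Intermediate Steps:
m = 408 (m = (-85*(-24))/5 = (⅕)*2040 = 408)
-4281195/R(1787, m) = -4281195/2211 = -4281195*1/2211 = -1427065/737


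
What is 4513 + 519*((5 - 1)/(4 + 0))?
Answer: 5032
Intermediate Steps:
4513 + 519*((5 - 1)/(4 + 0)) = 4513 + 519*(4/4) = 4513 + 519*(4*(¼)) = 4513 + 519*1 = 4513 + 519 = 5032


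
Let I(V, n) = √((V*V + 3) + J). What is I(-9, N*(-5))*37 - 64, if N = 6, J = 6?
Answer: -64 + 111*√10 ≈ 287.01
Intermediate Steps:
I(V, n) = √(9 + V²) (I(V, n) = √((V*V + 3) + 6) = √((V² + 3) + 6) = √((3 + V²) + 6) = √(9 + V²))
I(-9, N*(-5))*37 - 64 = √(9 + (-9)²)*37 - 64 = √(9 + 81)*37 - 64 = √90*37 - 64 = (3*√10)*37 - 64 = 111*√10 - 64 = -64 + 111*√10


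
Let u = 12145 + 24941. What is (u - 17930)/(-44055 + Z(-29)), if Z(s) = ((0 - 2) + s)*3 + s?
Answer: -19156/44177 ≈ -0.43362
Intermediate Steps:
u = 37086
Z(s) = -6 + 4*s (Z(s) = (-2 + s)*3 + s = (-6 + 3*s) + s = -6 + 4*s)
(u - 17930)/(-44055 + Z(-29)) = (37086 - 17930)/(-44055 + (-6 + 4*(-29))) = 19156/(-44055 + (-6 - 116)) = 19156/(-44055 - 122) = 19156/(-44177) = 19156*(-1/44177) = -19156/44177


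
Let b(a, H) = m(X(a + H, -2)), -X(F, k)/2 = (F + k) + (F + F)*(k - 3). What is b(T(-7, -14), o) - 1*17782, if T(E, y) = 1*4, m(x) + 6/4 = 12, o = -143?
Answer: -35543/2 ≈ -17772.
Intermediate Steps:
X(F, k) = -2*F - 2*k - 4*F*(-3 + k) (X(F, k) = -2*((F + k) + (F + F)*(k - 3)) = -2*((F + k) + (2*F)*(-3 + k)) = -2*((F + k) + 2*F*(-3 + k)) = -2*(F + k + 2*F*(-3 + k)) = -2*F - 2*k - 4*F*(-3 + k))
m(x) = 21/2 (m(x) = -3/2 + 12 = 21/2)
T(E, y) = 4
b(a, H) = 21/2
b(T(-7, -14), o) - 1*17782 = 21/2 - 1*17782 = 21/2 - 17782 = -35543/2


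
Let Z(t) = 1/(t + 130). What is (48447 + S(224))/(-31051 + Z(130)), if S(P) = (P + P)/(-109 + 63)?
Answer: -289654820/185684957 ≈ -1.5599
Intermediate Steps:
Z(t) = 1/(130 + t)
S(P) = -P/23 (S(P) = (2*P)/(-46) = (2*P)*(-1/46) = -P/23)
(48447 + S(224))/(-31051 + Z(130)) = (48447 - 1/23*224)/(-31051 + 1/(130 + 130)) = (48447 - 224/23)/(-31051 + 1/260) = 1114057/(23*(-31051 + 1/260)) = 1114057/(23*(-8073259/260)) = (1114057/23)*(-260/8073259) = -289654820/185684957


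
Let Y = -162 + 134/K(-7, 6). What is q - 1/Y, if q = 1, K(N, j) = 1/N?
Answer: 1101/1100 ≈ 1.0009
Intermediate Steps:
Y = -1100 (Y = -162 + 134/(1/(-7)) = -162 + 134/(-⅐) = -162 + 134*(-7) = -162 - 938 = -1100)
q - 1/Y = 1 - 1/(-1100) = 1 - 1*(-1/1100) = 1 + 1/1100 = 1101/1100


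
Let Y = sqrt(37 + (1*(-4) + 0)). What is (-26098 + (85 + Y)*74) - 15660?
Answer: -35468 + 74*sqrt(33) ≈ -35043.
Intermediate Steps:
Y = sqrt(33) (Y = sqrt(37 + (-4 + 0)) = sqrt(37 - 4) = sqrt(33) ≈ 5.7446)
(-26098 + (85 + Y)*74) - 15660 = (-26098 + (85 + sqrt(33))*74) - 15660 = (-26098 + (6290 + 74*sqrt(33))) - 15660 = (-19808 + 74*sqrt(33)) - 15660 = -35468 + 74*sqrt(33)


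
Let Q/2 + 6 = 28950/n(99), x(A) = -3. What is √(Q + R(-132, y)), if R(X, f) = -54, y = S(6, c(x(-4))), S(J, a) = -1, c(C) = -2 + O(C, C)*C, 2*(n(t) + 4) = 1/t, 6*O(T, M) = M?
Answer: I*√9109477146/791 ≈ 120.66*I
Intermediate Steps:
O(T, M) = M/6
n(t) = -4 + 1/(2*t)
c(C) = -2 + C²/6 (c(C) = -2 + (C/6)*C = -2 + C²/6)
Q = -11473692/791 (Q = -12 + 2*(28950/(-4 + (½)/99)) = -12 + 2*(28950/(-4 + (½)*(1/99))) = -12 + 2*(28950/(-4 + 1/198)) = -12 + 2*(28950/(-791/198)) = -12 + 2*(28950*(-198/791)) = -12 + 2*(-5732100/791) = -12 - 11464200/791 = -11473692/791 ≈ -14505.)
y = -1
√(Q + R(-132, y)) = √(-11473692/791 - 54) = √(-11516406/791) = I*√9109477146/791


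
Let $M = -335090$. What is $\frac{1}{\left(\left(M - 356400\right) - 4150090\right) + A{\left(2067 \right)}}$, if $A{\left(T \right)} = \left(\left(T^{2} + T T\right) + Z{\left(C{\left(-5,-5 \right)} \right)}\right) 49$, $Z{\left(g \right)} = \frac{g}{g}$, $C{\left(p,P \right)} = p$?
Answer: $\frac{1}{413862391} \approx 2.4163 \cdot 10^{-9}$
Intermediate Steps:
$Z{\left(g \right)} = 1$
$A{\left(T \right)} = 49 + 98 T^{2}$ ($A{\left(T \right)} = \left(\left(T^{2} + T T\right) + 1\right) 49 = \left(\left(T^{2} + T^{2}\right) + 1\right) 49 = \left(2 T^{2} + 1\right) 49 = \left(1 + 2 T^{2}\right) 49 = 49 + 98 T^{2}$)
$\frac{1}{\left(\left(M - 356400\right) - 4150090\right) + A{\left(2067 \right)}} = \frac{1}{\left(\left(-335090 - 356400\right) - 4150090\right) + \left(49 + 98 \cdot 2067^{2}\right)} = \frac{1}{\left(-691490 - 4150090\right) + \left(49 + 98 \cdot 4272489\right)} = \frac{1}{-4841580 + \left(49 + 418703922\right)} = \frac{1}{-4841580 + 418703971} = \frac{1}{413862391}$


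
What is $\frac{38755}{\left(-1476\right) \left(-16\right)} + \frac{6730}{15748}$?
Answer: $\frac{192312355}{92976192} \approx 2.0684$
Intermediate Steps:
$\frac{38755}{\left(-1476\right) \left(-16\right)} + \frac{6730}{15748} = \frac{38755}{23616} + 6730 \cdot \frac{1}{15748} = 38755 \cdot \frac{1}{23616} + \frac{3365}{7874} = \frac{38755}{23616} + \frac{3365}{7874} = \frac{192312355}{92976192}$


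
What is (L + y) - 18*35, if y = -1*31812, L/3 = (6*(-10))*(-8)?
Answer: -31002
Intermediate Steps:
L = 1440 (L = 3*((6*(-10))*(-8)) = 3*(-60*(-8)) = 3*480 = 1440)
y = -31812
(L + y) - 18*35 = (1440 - 31812) - 18*35 = -30372 - 630 = -31002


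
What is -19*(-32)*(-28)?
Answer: -17024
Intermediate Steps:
-19*(-32)*(-28) = 608*(-28) = -17024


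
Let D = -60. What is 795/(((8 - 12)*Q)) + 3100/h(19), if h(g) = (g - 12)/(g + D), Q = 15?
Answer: -508771/28 ≈ -18170.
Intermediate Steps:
h(g) = (-12 + g)/(-60 + g) (h(g) = (g - 12)/(g - 60) = (-12 + g)/(-60 + g))
795/(((8 - 12)*Q)) + 3100/h(19) = 795/(((8 - 12)*15)) + 3100/(((-12 + 19)/(-60 + 19))) = 795/((-4*15)) + 3100/((7/(-41))) = 795/(-60) + 3100/((-1/41*7)) = 795*(-1/60) + 3100/(-7/41) = -53/4 + 3100*(-41/7) = -53/4 - 127100/7 = -508771/28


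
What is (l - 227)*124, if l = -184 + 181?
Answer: -28520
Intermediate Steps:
l = -3
(l - 227)*124 = (-3 - 227)*124 = -230*124 = -28520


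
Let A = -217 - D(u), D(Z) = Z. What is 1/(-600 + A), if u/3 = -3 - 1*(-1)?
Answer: -1/811 ≈ -0.0012330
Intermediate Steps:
u = -6 (u = 3*(-3 - 1*(-1)) = 3*(-3 + 1) = 3*(-2) = -6)
A = -211 (A = -217 - 1*(-6) = -217 + 6 = -211)
1/(-600 + A) = 1/(-600 - 211) = 1/(-811) = -1/811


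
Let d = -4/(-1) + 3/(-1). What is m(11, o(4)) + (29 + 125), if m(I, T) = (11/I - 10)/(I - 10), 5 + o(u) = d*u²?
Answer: 145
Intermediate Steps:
d = 1 (d = -4*(-1) + 3*(-1) = 4 - 3 = 1)
o(u) = -5 + u² (o(u) = -5 + 1*u² = -5 + u²)
m(I, T) = (-10 + 11/I)/(-10 + I)
m(11, o(4)) + (29 + 125) = (11 - 10*11)/(11*(-10 + 11)) + (29 + 125) = (1/11)*(11 - 110)/1 + 154 = (1/11)*1*(-99) + 154 = -9 + 154 = 145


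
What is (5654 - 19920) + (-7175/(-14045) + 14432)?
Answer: 467729/2809 ≈ 166.51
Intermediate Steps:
(5654 - 19920) + (-7175/(-14045) + 14432) = -14266 + (-7175*(-1/14045) + 14432) = -14266 + (1435/2809 + 14432) = -14266 + 40540923/2809 = 467729/2809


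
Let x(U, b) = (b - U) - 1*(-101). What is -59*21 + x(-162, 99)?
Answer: -877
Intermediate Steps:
x(U, b) = 101 + b - U (x(U, b) = (b - U) + 101 = 101 + b - U)
-59*21 + x(-162, 99) = -59*21 + (101 + 99 - 1*(-162)) = -1239 + (101 + 99 + 162) = -1239 + 362 = -877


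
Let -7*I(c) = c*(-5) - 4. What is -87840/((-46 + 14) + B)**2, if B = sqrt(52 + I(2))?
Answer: -4734576/47045 - 843264*sqrt(6)/47045 ≈ -144.55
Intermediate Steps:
I(c) = 4/7 + 5*c/7 (I(c) = -(c*(-5) - 4)/7 = -(-5*c - 4)/7 = -(-4 - 5*c)/7 = 4/7 + 5*c/7)
B = 3*sqrt(6) (B = sqrt(52 + (4/7 + (5/7)*2)) = sqrt(52 + (4/7 + 10/7)) = sqrt(52 + 2) = sqrt(54) = 3*sqrt(6) ≈ 7.3485)
-87840/((-46 + 14) + B)**2 = -87840/((-46 + 14) + 3*sqrt(6))**2 = -87840/(-32 + 3*sqrt(6))**2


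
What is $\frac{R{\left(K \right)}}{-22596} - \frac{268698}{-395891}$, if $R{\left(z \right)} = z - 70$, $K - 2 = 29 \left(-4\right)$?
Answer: $\frac{1536085988}{2236388259} \approx 0.68686$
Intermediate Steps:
$K = -114$ ($K = 2 + 29 \left(-4\right) = 2 - 116 = -114$)
$R{\left(z \right)} = -70 + z$ ($R{\left(z \right)} = z - 70 = -70 + z$)
$\frac{R{\left(K \right)}}{-22596} - \frac{268698}{-395891} = \frac{-70 - 114}{-22596} - \frac{268698}{-395891} = \left(-184\right) \left(- \frac{1}{22596}\right) - - \frac{268698}{395891} = \frac{46}{5649} + \frac{268698}{395891} = \frac{1536085988}{2236388259}$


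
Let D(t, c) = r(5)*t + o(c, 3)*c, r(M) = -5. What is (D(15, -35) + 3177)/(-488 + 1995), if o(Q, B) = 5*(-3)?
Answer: 3627/1507 ≈ 2.4068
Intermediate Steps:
o(Q, B) = -15
D(t, c) = -15*c - 5*t (D(t, c) = -5*t - 15*c = -15*c - 5*t)
(D(15, -35) + 3177)/(-488 + 1995) = ((-15*(-35) - 5*15) + 3177)/(-488 + 1995) = ((525 - 75) + 3177)/1507 = (450 + 3177)*(1/1507) = 3627*(1/1507) = 3627/1507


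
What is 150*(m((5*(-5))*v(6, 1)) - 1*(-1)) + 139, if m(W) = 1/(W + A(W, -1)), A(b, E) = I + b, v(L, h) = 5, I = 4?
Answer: 11824/41 ≈ 288.39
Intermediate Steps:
A(b, E) = 4 + b
m(W) = 1/(4 + 2*W) (m(W) = 1/(W + (4 + W)) = 1/(4 + 2*W))
150*(m((5*(-5))*v(6, 1)) - 1*(-1)) + 139 = 150*(1/(2*(2 + (5*(-5))*5)) - 1*(-1)) + 139 = 150*(1/(2*(2 - 25*5)) + 1) + 139 = 150*(1/(2*(2 - 125)) + 1) + 139 = 150*((½)/(-123) + 1) + 139 = 150*((½)*(-1/123) + 1) + 139 = 150*(-1/246 + 1) + 139 = 150*(245/246) + 139 = 6125/41 + 139 = 11824/41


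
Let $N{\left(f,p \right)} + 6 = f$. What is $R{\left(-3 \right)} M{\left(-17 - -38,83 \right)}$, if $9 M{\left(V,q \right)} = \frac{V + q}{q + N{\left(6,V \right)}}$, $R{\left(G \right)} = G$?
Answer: $- \frac{104}{249} \approx -0.41767$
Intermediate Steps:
$N{\left(f,p \right)} = -6 + f$
$M{\left(V,q \right)} = \frac{V + q}{9 q}$ ($M{\left(V,q \right)} = \frac{\left(V + q\right) \frac{1}{q + \left(-6 + 6\right)}}{9} = \frac{\left(V + q\right) \frac{1}{q + 0}}{9} = \frac{\left(V + q\right) \frac{1}{q}}{9} = \frac{\frac{1}{q} \left(V + q\right)}{9} = \frac{V + q}{9 q}$)
$R{\left(-3 \right)} M{\left(-17 - -38,83 \right)} = - 3 \frac{\left(-17 - -38\right) + 83}{9 \cdot 83} = - 3 \cdot \frac{1}{9} \cdot \frac{1}{83} \left(\left(-17 + 38\right) + 83\right) = - 3 \cdot \frac{1}{9} \cdot \frac{1}{83} \left(21 + 83\right) = - 3 \cdot \frac{1}{9} \cdot \frac{1}{83} \cdot 104 = \left(-3\right) \frac{104}{747} = - \frac{104}{249}$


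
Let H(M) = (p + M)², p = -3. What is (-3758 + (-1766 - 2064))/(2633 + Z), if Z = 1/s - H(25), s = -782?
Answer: -5933816/1680517 ≈ -3.5309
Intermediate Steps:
H(M) = (-3 + M)²
Z = -378489/782 (Z = 1/(-782) - (-3 + 25)² = -1/782 - 1*22² = -1/782 - 1*484 = -1/782 - 484 = -378489/782 ≈ -484.00)
(-3758 + (-1766 - 2064))/(2633 + Z) = (-3758 + (-1766 - 2064))/(2633 - 378489/782) = (-3758 - 3830)/(1680517/782) = -7588*782/1680517 = -5933816/1680517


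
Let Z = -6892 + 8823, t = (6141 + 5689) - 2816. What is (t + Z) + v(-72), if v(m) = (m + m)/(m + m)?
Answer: 10946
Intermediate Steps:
t = 9014 (t = 11830 - 2816 = 9014)
v(m) = 1 (v(m) = (2*m)/((2*m)) = (2*m)*(1/(2*m)) = 1)
Z = 1931
(t + Z) + v(-72) = (9014 + 1931) + 1 = 10945 + 1 = 10946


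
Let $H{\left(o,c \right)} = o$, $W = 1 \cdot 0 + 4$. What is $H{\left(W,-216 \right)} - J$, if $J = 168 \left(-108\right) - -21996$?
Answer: $-3848$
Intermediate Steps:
$W = 4$ ($W = 0 + 4 = 4$)
$J = 3852$ ($J = -18144 + 21996 = 3852$)
$H{\left(W,-216 \right)} - J = 4 - 3852 = -3848$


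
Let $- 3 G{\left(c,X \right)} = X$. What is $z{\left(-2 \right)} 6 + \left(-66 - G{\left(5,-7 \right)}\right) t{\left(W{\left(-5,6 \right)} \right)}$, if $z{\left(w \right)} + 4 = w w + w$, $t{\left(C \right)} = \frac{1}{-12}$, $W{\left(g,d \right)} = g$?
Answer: $- \frac{227}{36} \approx -6.3056$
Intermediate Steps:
$G{\left(c,X \right)} = - \frac{X}{3}$
$t{\left(C \right)} = - \frac{1}{12}$
$z{\left(w \right)} = -4 + w + w^{2}$ ($z{\left(w \right)} = -4 + \left(w w + w\right) = -4 + \left(w^{2} + w\right) = -4 + \left(w + w^{2}\right) = -4 + w + w^{2}$)
$z{\left(-2 \right)} 6 + \left(-66 - G{\left(5,-7 \right)}\right) t{\left(W{\left(-5,6 \right)} \right)} = \left(-4 - 2 + \left(-2\right)^{2}\right) 6 + \left(-66 - \left(- \frac{1}{3}\right) \left(-7\right)\right) \left(- \frac{1}{12}\right) = \left(-4 - 2 + 4\right) 6 + \left(-66 - \frac{7}{3}\right) \left(- \frac{1}{12}\right) = \left(-2\right) 6 + \left(-66 - \frac{7}{3}\right) \left(- \frac{1}{12}\right) = -12 - - \frac{205}{36} = -12 + \frac{205}{36} = - \frac{227}{36}$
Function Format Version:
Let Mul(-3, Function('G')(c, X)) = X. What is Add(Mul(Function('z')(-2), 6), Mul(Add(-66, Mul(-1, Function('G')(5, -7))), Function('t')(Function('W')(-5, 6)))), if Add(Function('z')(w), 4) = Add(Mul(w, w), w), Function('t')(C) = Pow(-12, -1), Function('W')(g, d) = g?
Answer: Rational(-227, 36) ≈ -6.3056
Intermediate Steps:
Function('G')(c, X) = Mul(Rational(-1, 3), X)
Function('t')(C) = Rational(-1, 12)
Function('z')(w) = Add(-4, w, Pow(w, 2)) (Function('z')(w) = Add(-4, Add(Mul(w, w), w)) = Add(-4, Add(Pow(w, 2), w)) = Add(-4, Add(w, Pow(w, 2))) = Add(-4, w, Pow(w, 2)))
Add(Mul(Function('z')(-2), 6), Mul(Add(-66, Mul(-1, Function('G')(5, -7))), Function('t')(Function('W')(-5, 6)))) = Add(Mul(Add(-4, -2, Pow(-2, 2)), 6), Mul(Add(-66, Mul(-1, Mul(Rational(-1, 3), -7))), Rational(-1, 12))) = Add(Mul(Add(-4, -2, 4), 6), Mul(Add(-66, Mul(-1, Rational(7, 3))), Rational(-1, 12))) = Add(Mul(-2, 6), Mul(Add(-66, Rational(-7, 3)), Rational(-1, 12))) = Add(-12, Mul(Rational(-205, 3), Rational(-1, 12))) = Add(-12, Rational(205, 36)) = Rational(-227, 36)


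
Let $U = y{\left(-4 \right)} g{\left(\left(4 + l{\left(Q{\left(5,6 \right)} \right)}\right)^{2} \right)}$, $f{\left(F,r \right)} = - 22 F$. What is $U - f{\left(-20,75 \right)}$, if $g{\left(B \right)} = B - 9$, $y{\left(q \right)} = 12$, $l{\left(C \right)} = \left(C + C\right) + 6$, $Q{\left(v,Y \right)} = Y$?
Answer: $5260$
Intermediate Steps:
$l{\left(C \right)} = 6 + 2 C$ ($l{\left(C \right)} = 2 C + 6 = 6 + 2 C$)
$g{\left(B \right)} = -9 + B$ ($g{\left(B \right)} = B - 9 = -9 + B$)
$U = 5700$ ($U = 12 \left(-9 + \left(4 + \left(6 + 2 \cdot 6\right)\right)^{2}\right) = 12 \left(-9 + \left(4 + \left(6 + 12\right)\right)^{2}\right) = 12 \left(-9 + \left(4 + 18\right)^{2}\right) = 12 \left(-9 + 22^{2}\right) = 12 \left(-9 + 484\right) = 12 \cdot 475 = 5700$)
$U - f{\left(-20,75 \right)} = 5700 - \left(-22\right) \left(-20\right) = 5700 - 440 = 5260$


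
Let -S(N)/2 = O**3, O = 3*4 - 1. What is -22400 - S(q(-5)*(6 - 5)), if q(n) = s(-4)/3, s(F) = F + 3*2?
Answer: -19738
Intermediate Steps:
s(F) = 6 + F (s(F) = F + 6 = 6 + F)
q(n) = 2/3 (q(n) = (6 - 4)/3 = 2*(1/3) = 2/3)
O = 11 (O = 12 - 1 = 11)
S(N) = -2662 (S(N) = -2*11**3 = -2*1331 = -2662)
-22400 - S(q(-5)*(6 - 5)) = -22400 - 1*(-2662) = -22400 + 2662 = -19738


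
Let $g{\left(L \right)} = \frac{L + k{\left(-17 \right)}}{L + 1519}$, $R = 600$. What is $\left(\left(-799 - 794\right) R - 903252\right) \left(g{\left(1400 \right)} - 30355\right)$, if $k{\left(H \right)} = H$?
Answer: $\frac{54907015303608}{973} \approx 5.6431 \cdot 10^{10}$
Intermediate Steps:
$g{\left(L \right)} = \frac{-17 + L}{1519 + L}$ ($g{\left(L \right)} = \frac{L - 17}{L + 1519} = \frac{-17 + L}{1519 + L}$)
$\left(\left(-799 - 794\right) R - 903252\right) \left(g{\left(1400 \right)} - 30355\right) = \left(\left(-799 - 794\right) 600 - 903252\right) \left(\frac{-17 + 1400}{1519 + 1400} - 30355\right) = \left(\left(-1593\right) 600 - 903252\right) \left(\frac{1}{2919} \cdot 1383 - 30355\right) = \left(-955800 - 903252\right) \left(\frac{1}{2919} \cdot 1383 - 30355\right) = - 1859052 \left(\frac{461}{973} - 30355\right) = \left(-1859052\right) \left(- \frac{29534954}{973}\right) = \frac{54907015303608}{973}$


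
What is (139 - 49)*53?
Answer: 4770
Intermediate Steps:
(139 - 49)*53 = 90*53 = 4770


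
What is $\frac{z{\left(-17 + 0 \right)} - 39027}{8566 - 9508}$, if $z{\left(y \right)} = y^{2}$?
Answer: $\frac{19369}{471} \approx 41.123$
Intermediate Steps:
$\frac{z{\left(-17 + 0 \right)} - 39027}{8566 - 9508} = \frac{\left(-17 + 0\right)^{2} - 39027}{8566 - 9508} = \frac{\left(-17\right)^{2} - 39027}{-942} = \left(289 - 39027\right) \left(- \frac{1}{942}\right) = \left(-38738\right) \left(- \frac{1}{942}\right) = \frac{19369}{471}$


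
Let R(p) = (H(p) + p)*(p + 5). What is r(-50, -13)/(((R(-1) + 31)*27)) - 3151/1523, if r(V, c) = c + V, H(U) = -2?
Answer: -190268/86811 ≈ -2.1917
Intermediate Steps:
r(V, c) = V + c
R(p) = (-2 + p)*(5 + p) (R(p) = (-2 + p)*(p + 5) = (-2 + p)*(5 + p))
r(-50, -13)/(((R(-1) + 31)*27)) - 3151/1523 = (-50 - 13)/((((-10 + (-1)² + 3*(-1)) + 31)*27)) - 3151/1523 = -63*1/(27*((-10 + 1 - 3) + 31)) - 3151*1/1523 = -63*1/(27*(-12 + 31)) - 3151/1523 = -63/(19*27) - 3151/1523 = -63/513 - 3151/1523 = -63*1/513 - 3151/1523 = -7/57 - 3151/1523 = -190268/86811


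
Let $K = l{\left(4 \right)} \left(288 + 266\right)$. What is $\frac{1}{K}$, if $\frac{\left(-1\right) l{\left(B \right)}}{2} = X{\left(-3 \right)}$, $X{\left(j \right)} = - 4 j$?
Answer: $- \frac{1}{13296} \approx -7.5211 \cdot 10^{-5}$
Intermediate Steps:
$l{\left(B \right)} = -24$ ($l{\left(B \right)} = - 2 \left(\left(-4\right) \left(-3\right)\right) = \left(-2\right) 12 = -24$)
$K = -13296$ ($K = - 24 \left(288 + 266\right) = \left(-24\right) 554 = -13296$)
$\frac{1}{K} = \frac{1}{-13296} = - \frac{1}{13296}$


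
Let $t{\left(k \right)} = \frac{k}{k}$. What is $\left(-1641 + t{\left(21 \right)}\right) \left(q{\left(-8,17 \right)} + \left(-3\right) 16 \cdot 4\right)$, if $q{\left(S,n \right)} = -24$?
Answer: $354240$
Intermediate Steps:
$t{\left(k \right)} = 1$
$\left(-1641 + t{\left(21 \right)}\right) \left(q{\left(-8,17 \right)} + \left(-3\right) 16 \cdot 4\right) = \left(-1641 + 1\right) \left(-24 + \left(-3\right) 16 \cdot 4\right) = - 1640 \left(-24 - 192\right) = \left(-1640\right) \left(-216\right) = 354240$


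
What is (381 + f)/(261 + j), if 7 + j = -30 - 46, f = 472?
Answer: 853/178 ≈ 4.7921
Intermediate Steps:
j = -83 (j = -7 + (-30 - 46) = -7 - 76 = -83)
(381 + f)/(261 + j) = (381 + 472)/(261 - 83) = 853/178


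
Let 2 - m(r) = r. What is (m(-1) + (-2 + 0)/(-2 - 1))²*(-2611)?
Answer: -315931/9 ≈ -35103.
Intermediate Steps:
m(r) = 2 - r
(m(-1) + (-2 + 0)/(-2 - 1))²*(-2611) = ((2 - 1*(-1)) + (-2 + 0)/(-2 - 1))²*(-2611) = ((2 + 1) - 2/(-3))²*(-2611) = (3 - 2*(-⅓))²*(-2611) = (3 + ⅔)²*(-2611) = (11/3)²*(-2611) = (121/9)*(-2611) = -315931/9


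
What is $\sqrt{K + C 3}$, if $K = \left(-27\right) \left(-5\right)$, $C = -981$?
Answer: $6 i \sqrt{78} \approx 52.991 i$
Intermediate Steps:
$K = 135$
$\sqrt{K + C 3} = \sqrt{135 - 2943} = \sqrt{-2808} = 6 i \sqrt{78}$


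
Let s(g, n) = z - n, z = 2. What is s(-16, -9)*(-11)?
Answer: -121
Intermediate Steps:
s(g, n) = 2 - n
s(-16, -9)*(-11) = (2 - 1*(-9))*(-11) = (2 + 9)*(-11) = 11*(-11) = -121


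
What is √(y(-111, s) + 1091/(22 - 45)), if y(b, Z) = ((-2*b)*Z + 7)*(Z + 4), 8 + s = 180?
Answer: √3555709771/23 ≈ 2592.6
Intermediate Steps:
s = 172 (s = -8 + 180 = 172)
y(b, Z) = (4 + Z)*(7 - 2*Z*b) (y(b, Z) = (-2*Z*b + 7)*(4 + Z) = (7 - 2*Z*b)*(4 + Z) = (4 + Z)*(7 - 2*Z*b))
√(y(-111, s) + 1091/(22 - 45)) = √((28 + 7*172 - 8*172*(-111) - 2*(-111)*172²) + 1091/(22 - 45)) = √((28 + 1204 + 152736 - 2*(-111)*29584) + 1091/(-23)) = √((28 + 1204 + 152736 + 6567648) - 1/23*1091) = √(6721616 - 1091/23) = √(154596077/23) = √3555709771/23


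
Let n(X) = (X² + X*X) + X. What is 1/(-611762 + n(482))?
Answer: -1/146632 ≈ -6.8198e-6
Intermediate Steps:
n(X) = X + 2*X² (n(X) = (X² + X²) + X = 2*X² + X = X + 2*X²)
1/(-611762 + n(482)) = 1/(-611762 + 482*(1 + 2*482)) = 1/(-611762 + 482*(1 + 964)) = 1/(-611762 + 482*965) = 1/(-611762 + 465130) = 1/(-146632) = -1/146632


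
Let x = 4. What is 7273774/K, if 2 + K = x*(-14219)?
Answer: -3636887/28439 ≈ -127.88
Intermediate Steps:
K = -56878 (K = -2 + 4*(-14219) = -2 - 56876 = -56878)
7273774/K = 7273774/(-56878) = 7273774*(-1/56878) = -3636887/28439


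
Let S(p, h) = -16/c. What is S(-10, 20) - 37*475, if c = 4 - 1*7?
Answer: -52709/3 ≈ -17570.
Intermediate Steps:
c = -3 (c = 4 - 7 = -3)
S(p, h) = 16/3 (S(p, h) = -16/(-3) = -16*(-⅓) = 16/3)
S(-10, 20) - 37*475 = 16/3 - 37*475 = 16/3 - 17575 = -52709/3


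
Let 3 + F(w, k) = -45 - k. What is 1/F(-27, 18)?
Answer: -1/66 ≈ -0.015152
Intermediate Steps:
F(w, k) = -48 - k (F(w, k) = -3 + (-45 - k) = -48 - k)
1/F(-27, 18) = 1/(-48 - 1*18) = 1/(-48 - 18) = 1/(-66) = -1/66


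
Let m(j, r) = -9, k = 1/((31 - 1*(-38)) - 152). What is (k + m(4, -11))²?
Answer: 559504/6889 ≈ 81.217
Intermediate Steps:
k = -1/83 (k = 1/((31 + 38) - 152) = 1/(69 - 152) = 1/(-83) = -1/83 ≈ -0.012048)
(k + m(4, -11))² = (-1/83 - 9)² = (-748/83)² = 559504/6889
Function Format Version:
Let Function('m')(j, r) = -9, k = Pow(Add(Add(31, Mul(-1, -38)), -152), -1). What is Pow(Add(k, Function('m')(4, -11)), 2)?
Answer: Rational(559504, 6889) ≈ 81.217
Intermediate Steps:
k = Rational(-1, 83) (k = Pow(Add(Add(31, 38), -152), -1) = Pow(Add(69, -152), -1) = Pow(-83, -1) = Rational(-1, 83) ≈ -0.012048)
Pow(Add(k, Function('m')(4, -11)), 2) = Pow(Add(Rational(-1, 83), -9), 2) = Pow(Rational(-748, 83), 2) = Rational(559504, 6889)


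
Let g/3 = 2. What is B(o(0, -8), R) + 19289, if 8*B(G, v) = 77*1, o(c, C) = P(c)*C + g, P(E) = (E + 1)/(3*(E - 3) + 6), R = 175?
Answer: 154389/8 ≈ 19299.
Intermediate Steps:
P(E) = (1 + E)/(-3 + 3*E) (P(E) = (1 + E)/(3*(-3 + E) + 6) = (1 + E)/((-9 + 3*E) + 6) = (1 + E)/(-3 + 3*E))
g = 6 (g = 3*2 = 6)
o(c, C) = 6 + C*(1 + c)/(3*(-1 + c)) (o(c, C) = ((1 + c)/(3*(-1 + c)))*C + 6 = C*(1 + c)/(3*(-1 + c)) + 6 = 6 + C*(1 + c)/(3*(-1 + c)))
B(G, v) = 77/8 (B(G, v) = (77*1)/8 = (⅛)*77 = 77/8)
B(o(0, -8), R) + 19289 = 77/8 + 19289 = 154389/8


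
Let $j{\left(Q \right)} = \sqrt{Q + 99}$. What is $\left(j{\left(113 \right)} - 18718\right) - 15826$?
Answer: $-34544 + 2 \sqrt{53} \approx -34529.0$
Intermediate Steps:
$j{\left(Q \right)} = \sqrt{99 + Q}$
$\left(j{\left(113 \right)} - 18718\right) - 15826 = \left(\sqrt{99 + 113} - 18718\right) - 15826 = \left(\sqrt{212} - 18718\right) - 15826 = \left(2 \sqrt{53} - 18718\right) - 15826 = \left(-18718 + 2 \sqrt{53}\right) - 15826 = -34544 + 2 \sqrt{53}$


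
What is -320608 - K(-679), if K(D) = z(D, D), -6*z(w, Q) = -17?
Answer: -1923665/6 ≈ -3.2061e+5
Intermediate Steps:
z(w, Q) = 17/6 (z(w, Q) = -⅙*(-17) = 17/6)
K(D) = 17/6
-320608 - K(-679) = -320608 - 1*17/6 = -320608 - 17/6 = -1923665/6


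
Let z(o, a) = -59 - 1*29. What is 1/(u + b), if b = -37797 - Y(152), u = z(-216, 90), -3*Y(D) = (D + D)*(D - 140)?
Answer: -1/36669 ≈ -2.7271e-5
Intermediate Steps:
z(o, a) = -88 (z(o, a) = -59 - 29 = -88)
Y(D) = -2*D*(-140 + D)/3 (Y(D) = -(D + D)*(D - 140)/3 = -2*D*(-140 + D)/3)
u = -88
b = -36581 (b = -37797 - 2*152*(140 - 1*152)/3 = -37797 - 2*152*(140 - 152)/3 = -37797 - 2*152*(-12)/3 = -37797 - 1*(-1216) = -37797 + 1216 = -36581)
1/(u + b) = 1/(-88 - 36581) = 1/(-36669) = -1/36669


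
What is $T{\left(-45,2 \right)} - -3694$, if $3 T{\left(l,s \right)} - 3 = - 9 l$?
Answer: $3830$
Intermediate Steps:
$T{\left(l,s \right)} = 1 - 3 l$ ($T{\left(l,s \right)} = 1 + \frac{\left(-9\right) l}{3} = 1 - 3 l$)
$T{\left(-45,2 \right)} - -3694 = \left(1 - -135\right) - -3694 = \left(1 + 135\right) + 3694 = 136 + 3694 = 3830$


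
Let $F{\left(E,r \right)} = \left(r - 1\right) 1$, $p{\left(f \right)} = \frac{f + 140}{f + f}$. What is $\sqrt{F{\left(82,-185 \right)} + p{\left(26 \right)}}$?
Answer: $\frac{7 i \sqrt{2522}}{26} \approx 13.521 i$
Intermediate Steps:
$p{\left(f \right)} = \frac{140 + f}{2 f}$
$F{\left(E,r \right)} = -1 + r$ ($F{\left(E,r \right)} = \left(-1 + r\right) 1 = -1 + r$)
$\sqrt{F{\left(82,-185 \right)} + p{\left(26 \right)}} = \sqrt{\left(-1 - 185\right) + \frac{140 + 26}{2 \cdot 26}} = \sqrt{-186 + \frac{1}{2} \cdot \frac{1}{26} \cdot 166} = \sqrt{-186 + \frac{83}{26}} = \sqrt{- \frac{4753}{26}} = \frac{7 i \sqrt{2522}}{26}$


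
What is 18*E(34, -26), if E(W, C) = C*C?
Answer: 12168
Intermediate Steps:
E(W, C) = C²
18*E(34, -26) = 18*(-26)² = 18*676 = 12168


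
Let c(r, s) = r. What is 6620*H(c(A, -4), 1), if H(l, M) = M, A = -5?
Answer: 6620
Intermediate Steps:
6620*H(c(A, -4), 1) = 6620*1 = 6620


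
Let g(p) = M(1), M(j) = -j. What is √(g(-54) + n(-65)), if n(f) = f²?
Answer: 8*√66 ≈ 64.992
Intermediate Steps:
g(p) = -1 (g(p) = -1*1 = -1)
√(g(-54) + n(-65)) = √(-1 + (-65)²) = √(-1 + 4225) = √4224 = 8*√66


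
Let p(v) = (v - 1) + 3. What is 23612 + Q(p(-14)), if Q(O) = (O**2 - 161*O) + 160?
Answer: 25848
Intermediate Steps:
p(v) = 2 + v (p(v) = (-1 + v) + 3 = 2 + v)
Q(O) = 160 + O**2 - 161*O
23612 + Q(p(-14)) = 23612 + (160 + (2 - 14)**2 - 161*(2 - 14)) = 23612 + (160 + (-12)**2 - 161*(-12)) = 23612 + (160 + 144 + 1932) = 23612 + 2236 = 25848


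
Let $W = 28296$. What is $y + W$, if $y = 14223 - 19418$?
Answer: $23101$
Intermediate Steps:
$y = -5195$
$y + W = -5195 + 28296 = 23101$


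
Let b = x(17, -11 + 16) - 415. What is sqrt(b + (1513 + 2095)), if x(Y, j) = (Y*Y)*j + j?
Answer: sqrt(4643) ≈ 68.140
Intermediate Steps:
x(Y, j) = j + j*Y**2 (x(Y, j) = Y**2*j + j = j*Y**2 + j = j + j*Y**2)
b = 1035 (b = (-11 + 16)*(1 + 17**2) - 415 = 5*(1 + 289) - 415 = 5*290 - 415 = 1450 - 415 = 1035)
sqrt(b + (1513 + 2095)) = sqrt(1035 + (1513 + 2095)) = sqrt(1035 + 3608) = sqrt(4643)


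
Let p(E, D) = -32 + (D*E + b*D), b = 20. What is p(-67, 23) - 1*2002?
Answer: -3115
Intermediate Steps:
p(E, D) = -32 + 20*D + D*E (p(E, D) = -32 + (D*E + 20*D) = -32 + (20*D + D*E) = -32 + 20*D + D*E)
p(-67, 23) - 1*2002 = (-32 + 20*23 + 23*(-67)) - 1*2002 = (-32 + 460 - 1541) - 2002 = -1113 - 2002 = -3115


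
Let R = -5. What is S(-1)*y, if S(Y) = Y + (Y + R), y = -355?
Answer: 2485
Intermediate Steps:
S(Y) = -5 + 2*Y (S(Y) = Y + (Y - 5) = Y + (-5 + Y) = -5 + 2*Y)
S(-1)*y = (-5 + 2*(-1))*(-355) = (-5 - 2)*(-355) = -7*(-355) = 2485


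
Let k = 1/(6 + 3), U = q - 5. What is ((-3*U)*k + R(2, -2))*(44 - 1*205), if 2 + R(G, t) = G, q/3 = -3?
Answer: -2254/3 ≈ -751.33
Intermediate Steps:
q = -9 (q = 3*(-3) = -9)
R(G, t) = -2 + G
U = -14 (U = -9 - 5 = -14)
k = 1/9 ≈ 0.11111
((-3*U)*k + R(2, -2))*(44 - 1*205) = (-3*(-14)*(1/9) + (-2 + 2))*(44 - 1*205) = (42*(1/9) + 0)*(44 - 205) = (14/3 + 0)*(-161) = (14/3)*(-161) = -2254/3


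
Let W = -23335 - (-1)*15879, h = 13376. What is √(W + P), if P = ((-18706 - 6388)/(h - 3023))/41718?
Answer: I*√133685697640269593/4234377 ≈ 86.348*I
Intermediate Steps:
W = -7456 (W = -23335 - 1*(-15879) = -23335 + 15879 = -7456)
P = -12547/215953227 (P = ((-18706 - 6388)/(13376 - 3023))/41718 = -25094/10353*(1/41718) = -25094*1/10353*(1/41718) = -25094/10353*1/41718 = -12547/215953227 ≈ -5.8101e-5)
√(W + P) = √(-7456 - 12547/215953227) = √(-1610147273059/215953227) = I*√133685697640269593/4234377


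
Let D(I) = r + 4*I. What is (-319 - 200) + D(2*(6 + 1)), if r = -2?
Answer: -465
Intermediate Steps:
D(I) = -2 + 4*I
(-319 - 200) + D(2*(6 + 1)) = (-319 - 200) + (-2 + 4*(2*(6 + 1))) = -519 + (-2 + 4*(2*7)) = -519 + (-2 + 4*14) = -519 + (-2 + 56) = -519 + 54 = -465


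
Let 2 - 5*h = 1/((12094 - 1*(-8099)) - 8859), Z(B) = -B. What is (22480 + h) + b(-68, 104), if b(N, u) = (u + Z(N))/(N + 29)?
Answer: 5519428797/245570 ≈ 22476.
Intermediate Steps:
b(N, u) = (u - N)/(29 + N) (b(N, u) = (u - N)/(N + 29) = (u - N)/(29 + N))
h = 22667/56670 (h = ⅖ - 1/(5*((12094 - 1*(-8099)) - 8859)) = ⅖ - 1/(5*((12094 + 8099) - 8859)) = ⅖ - 1/(5*(20193 - 8859)) = ⅖ - ⅕/11334 = ⅖ - ⅕*1/11334 = ⅖ - 1/56670 = 22667/56670 ≈ 0.39998)
(22480 + h) + b(-68, 104) = (22480 + 22667/56670) + (104 - 1*(-68))/(29 - 68) = 1273964267/56670 + (104 + 68)/(-39) = 1273964267/56670 - 1/39*172 = 1273964267/56670 - 172/39 = 5519428797/245570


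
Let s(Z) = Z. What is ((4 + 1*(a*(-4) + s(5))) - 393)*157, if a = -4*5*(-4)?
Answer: -110528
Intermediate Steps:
a = 80 (a = -20*(-4) = 80)
((4 + 1*(a*(-4) + s(5))) - 393)*157 = ((4 + 1*(80*(-4) + 5)) - 393)*157 = ((4 + 1*(-320 + 5)) - 393)*157 = ((4 + 1*(-315)) - 393)*157 = ((4 - 315) - 393)*157 = (-311 - 393)*157 = -704*157 = -110528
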